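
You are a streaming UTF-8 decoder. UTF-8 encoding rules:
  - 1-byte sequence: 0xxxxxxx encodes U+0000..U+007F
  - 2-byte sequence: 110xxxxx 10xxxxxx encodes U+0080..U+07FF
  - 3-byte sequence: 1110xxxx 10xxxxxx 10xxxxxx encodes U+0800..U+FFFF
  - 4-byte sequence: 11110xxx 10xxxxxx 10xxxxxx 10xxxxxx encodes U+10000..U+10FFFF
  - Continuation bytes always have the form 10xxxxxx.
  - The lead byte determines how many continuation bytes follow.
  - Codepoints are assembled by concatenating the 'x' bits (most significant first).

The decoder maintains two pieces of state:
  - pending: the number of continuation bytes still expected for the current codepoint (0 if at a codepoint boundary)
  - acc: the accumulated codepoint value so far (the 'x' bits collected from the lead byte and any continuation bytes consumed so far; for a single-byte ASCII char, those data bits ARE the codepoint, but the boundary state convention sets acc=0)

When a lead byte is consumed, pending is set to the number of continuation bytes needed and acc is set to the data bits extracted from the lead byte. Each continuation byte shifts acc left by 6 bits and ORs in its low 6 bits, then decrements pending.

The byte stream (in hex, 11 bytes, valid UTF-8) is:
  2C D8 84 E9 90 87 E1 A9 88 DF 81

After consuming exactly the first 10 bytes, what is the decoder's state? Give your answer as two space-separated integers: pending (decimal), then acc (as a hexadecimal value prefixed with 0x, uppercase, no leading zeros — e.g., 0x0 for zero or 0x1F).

Byte[0]=2C: 1-byte. pending=0, acc=0x0
Byte[1]=D8: 2-byte lead. pending=1, acc=0x18
Byte[2]=84: continuation. acc=(acc<<6)|0x04=0x604, pending=0
Byte[3]=E9: 3-byte lead. pending=2, acc=0x9
Byte[4]=90: continuation. acc=(acc<<6)|0x10=0x250, pending=1
Byte[5]=87: continuation. acc=(acc<<6)|0x07=0x9407, pending=0
Byte[6]=E1: 3-byte lead. pending=2, acc=0x1
Byte[7]=A9: continuation. acc=(acc<<6)|0x29=0x69, pending=1
Byte[8]=88: continuation. acc=(acc<<6)|0x08=0x1A48, pending=0
Byte[9]=DF: 2-byte lead. pending=1, acc=0x1F

Answer: 1 0x1F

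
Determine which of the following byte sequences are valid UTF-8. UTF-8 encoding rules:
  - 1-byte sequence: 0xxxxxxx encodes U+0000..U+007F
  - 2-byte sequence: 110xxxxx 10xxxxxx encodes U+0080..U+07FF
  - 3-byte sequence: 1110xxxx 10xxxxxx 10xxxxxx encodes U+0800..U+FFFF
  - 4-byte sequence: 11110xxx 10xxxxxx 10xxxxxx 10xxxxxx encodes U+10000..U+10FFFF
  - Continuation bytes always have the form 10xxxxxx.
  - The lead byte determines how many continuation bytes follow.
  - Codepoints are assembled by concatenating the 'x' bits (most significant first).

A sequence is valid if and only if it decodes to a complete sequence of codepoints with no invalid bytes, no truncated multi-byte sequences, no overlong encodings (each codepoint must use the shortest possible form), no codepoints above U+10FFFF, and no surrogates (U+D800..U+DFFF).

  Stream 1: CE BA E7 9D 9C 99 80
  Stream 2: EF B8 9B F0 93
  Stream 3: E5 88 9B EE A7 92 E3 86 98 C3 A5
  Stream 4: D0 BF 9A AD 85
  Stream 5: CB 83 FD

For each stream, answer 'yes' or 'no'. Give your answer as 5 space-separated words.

Stream 1: error at byte offset 5. INVALID
Stream 2: error at byte offset 5. INVALID
Stream 3: decodes cleanly. VALID
Stream 4: error at byte offset 2. INVALID
Stream 5: error at byte offset 2. INVALID

Answer: no no yes no no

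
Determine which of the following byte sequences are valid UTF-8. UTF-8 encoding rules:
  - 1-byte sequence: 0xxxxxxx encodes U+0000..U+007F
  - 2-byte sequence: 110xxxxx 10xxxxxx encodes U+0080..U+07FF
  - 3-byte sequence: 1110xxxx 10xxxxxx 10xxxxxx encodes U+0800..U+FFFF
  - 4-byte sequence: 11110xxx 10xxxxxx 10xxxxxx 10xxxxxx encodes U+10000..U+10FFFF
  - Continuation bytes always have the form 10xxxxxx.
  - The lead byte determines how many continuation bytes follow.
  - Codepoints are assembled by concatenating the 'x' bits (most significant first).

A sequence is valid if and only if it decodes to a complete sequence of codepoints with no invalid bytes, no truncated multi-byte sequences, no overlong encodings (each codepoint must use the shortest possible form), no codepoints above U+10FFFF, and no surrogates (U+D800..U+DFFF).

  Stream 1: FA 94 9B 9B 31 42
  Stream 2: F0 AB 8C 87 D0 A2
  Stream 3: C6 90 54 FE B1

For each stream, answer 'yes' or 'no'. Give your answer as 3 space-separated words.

Answer: no yes no

Derivation:
Stream 1: error at byte offset 0. INVALID
Stream 2: decodes cleanly. VALID
Stream 3: error at byte offset 3. INVALID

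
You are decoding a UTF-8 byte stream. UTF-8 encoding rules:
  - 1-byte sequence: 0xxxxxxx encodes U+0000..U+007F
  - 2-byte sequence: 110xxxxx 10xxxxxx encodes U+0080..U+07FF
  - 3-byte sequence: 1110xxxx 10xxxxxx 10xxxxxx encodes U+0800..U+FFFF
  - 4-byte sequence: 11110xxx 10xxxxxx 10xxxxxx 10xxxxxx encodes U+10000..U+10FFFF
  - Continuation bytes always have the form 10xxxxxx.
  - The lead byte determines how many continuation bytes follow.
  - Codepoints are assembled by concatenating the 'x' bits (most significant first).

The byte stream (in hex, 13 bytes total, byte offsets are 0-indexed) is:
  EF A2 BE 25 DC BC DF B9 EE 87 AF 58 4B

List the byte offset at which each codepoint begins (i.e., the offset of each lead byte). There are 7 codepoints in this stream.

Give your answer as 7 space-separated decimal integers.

Answer: 0 3 4 6 8 11 12

Derivation:
Byte[0]=EF: 3-byte lead, need 2 cont bytes. acc=0xF
Byte[1]=A2: continuation. acc=(acc<<6)|0x22=0x3E2
Byte[2]=BE: continuation. acc=(acc<<6)|0x3E=0xF8BE
Completed: cp=U+F8BE (starts at byte 0)
Byte[3]=25: 1-byte ASCII. cp=U+0025
Byte[4]=DC: 2-byte lead, need 1 cont bytes. acc=0x1C
Byte[5]=BC: continuation. acc=(acc<<6)|0x3C=0x73C
Completed: cp=U+073C (starts at byte 4)
Byte[6]=DF: 2-byte lead, need 1 cont bytes. acc=0x1F
Byte[7]=B9: continuation. acc=(acc<<6)|0x39=0x7F9
Completed: cp=U+07F9 (starts at byte 6)
Byte[8]=EE: 3-byte lead, need 2 cont bytes. acc=0xE
Byte[9]=87: continuation. acc=(acc<<6)|0x07=0x387
Byte[10]=AF: continuation. acc=(acc<<6)|0x2F=0xE1EF
Completed: cp=U+E1EF (starts at byte 8)
Byte[11]=58: 1-byte ASCII. cp=U+0058
Byte[12]=4B: 1-byte ASCII. cp=U+004B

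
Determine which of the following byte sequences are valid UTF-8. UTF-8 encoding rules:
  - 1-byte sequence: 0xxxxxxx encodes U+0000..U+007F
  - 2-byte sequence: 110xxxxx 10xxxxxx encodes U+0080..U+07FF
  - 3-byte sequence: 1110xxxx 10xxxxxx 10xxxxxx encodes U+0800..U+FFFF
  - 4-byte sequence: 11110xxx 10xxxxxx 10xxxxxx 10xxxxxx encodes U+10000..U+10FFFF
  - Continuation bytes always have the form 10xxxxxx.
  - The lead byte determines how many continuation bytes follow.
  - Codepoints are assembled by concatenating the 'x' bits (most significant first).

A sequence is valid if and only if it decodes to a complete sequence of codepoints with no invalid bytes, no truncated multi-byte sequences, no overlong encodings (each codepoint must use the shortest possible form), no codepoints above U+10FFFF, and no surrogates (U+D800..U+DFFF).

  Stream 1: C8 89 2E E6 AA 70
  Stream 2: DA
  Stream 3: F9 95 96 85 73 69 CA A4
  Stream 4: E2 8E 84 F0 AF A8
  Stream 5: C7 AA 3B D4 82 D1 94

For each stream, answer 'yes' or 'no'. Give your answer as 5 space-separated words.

Answer: no no no no yes

Derivation:
Stream 1: error at byte offset 5. INVALID
Stream 2: error at byte offset 1. INVALID
Stream 3: error at byte offset 0. INVALID
Stream 4: error at byte offset 6. INVALID
Stream 5: decodes cleanly. VALID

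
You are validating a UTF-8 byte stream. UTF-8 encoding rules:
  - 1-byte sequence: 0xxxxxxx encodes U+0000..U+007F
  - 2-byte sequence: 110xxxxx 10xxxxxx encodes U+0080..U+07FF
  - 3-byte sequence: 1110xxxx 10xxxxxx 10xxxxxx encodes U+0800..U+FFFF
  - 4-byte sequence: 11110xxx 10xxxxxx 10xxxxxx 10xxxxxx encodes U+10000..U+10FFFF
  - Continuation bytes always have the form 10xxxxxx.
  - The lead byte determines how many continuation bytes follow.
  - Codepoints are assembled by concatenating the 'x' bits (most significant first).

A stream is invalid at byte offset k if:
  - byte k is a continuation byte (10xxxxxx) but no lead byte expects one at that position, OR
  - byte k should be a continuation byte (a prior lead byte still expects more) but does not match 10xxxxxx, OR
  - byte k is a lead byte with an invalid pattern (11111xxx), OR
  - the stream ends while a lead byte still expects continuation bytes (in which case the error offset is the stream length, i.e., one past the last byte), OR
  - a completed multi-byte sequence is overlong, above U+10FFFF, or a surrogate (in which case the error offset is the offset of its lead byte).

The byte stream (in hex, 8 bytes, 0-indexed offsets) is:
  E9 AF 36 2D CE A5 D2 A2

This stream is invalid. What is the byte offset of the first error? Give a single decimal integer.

Byte[0]=E9: 3-byte lead, need 2 cont bytes. acc=0x9
Byte[1]=AF: continuation. acc=(acc<<6)|0x2F=0x26F
Byte[2]=36: expected 10xxxxxx continuation. INVALID

Answer: 2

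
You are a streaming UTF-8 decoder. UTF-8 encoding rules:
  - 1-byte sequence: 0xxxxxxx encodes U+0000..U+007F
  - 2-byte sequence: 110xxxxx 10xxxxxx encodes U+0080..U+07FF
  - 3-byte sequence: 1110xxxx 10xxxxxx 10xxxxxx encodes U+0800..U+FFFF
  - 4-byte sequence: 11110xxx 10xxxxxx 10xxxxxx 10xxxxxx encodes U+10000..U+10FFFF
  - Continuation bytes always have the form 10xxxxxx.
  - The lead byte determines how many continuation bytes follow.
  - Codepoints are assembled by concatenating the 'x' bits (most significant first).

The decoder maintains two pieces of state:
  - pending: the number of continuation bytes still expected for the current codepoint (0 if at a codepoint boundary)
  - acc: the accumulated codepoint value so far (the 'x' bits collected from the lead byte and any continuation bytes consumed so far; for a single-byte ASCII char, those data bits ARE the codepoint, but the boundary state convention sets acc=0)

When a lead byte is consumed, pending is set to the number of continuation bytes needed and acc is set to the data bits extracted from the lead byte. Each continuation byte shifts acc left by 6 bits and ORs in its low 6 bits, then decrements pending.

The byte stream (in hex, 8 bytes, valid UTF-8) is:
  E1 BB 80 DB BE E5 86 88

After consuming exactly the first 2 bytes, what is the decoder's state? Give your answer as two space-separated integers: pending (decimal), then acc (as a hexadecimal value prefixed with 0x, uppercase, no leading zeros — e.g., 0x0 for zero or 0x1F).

Answer: 1 0x7B

Derivation:
Byte[0]=E1: 3-byte lead. pending=2, acc=0x1
Byte[1]=BB: continuation. acc=(acc<<6)|0x3B=0x7B, pending=1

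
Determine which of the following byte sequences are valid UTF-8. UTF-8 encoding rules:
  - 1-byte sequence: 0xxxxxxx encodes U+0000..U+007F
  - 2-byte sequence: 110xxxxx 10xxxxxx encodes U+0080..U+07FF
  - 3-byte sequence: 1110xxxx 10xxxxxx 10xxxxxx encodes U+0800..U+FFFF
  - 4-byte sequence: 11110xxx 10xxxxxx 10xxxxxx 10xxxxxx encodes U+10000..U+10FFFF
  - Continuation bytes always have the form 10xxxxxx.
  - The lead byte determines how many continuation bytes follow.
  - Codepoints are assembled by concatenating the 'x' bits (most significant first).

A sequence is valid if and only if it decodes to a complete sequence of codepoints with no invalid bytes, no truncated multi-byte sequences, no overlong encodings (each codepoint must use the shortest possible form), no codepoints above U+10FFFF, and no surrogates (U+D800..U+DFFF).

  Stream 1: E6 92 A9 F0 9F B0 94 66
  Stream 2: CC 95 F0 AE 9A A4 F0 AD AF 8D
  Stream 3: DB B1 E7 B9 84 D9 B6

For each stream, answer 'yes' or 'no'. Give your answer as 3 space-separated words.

Answer: yes yes yes

Derivation:
Stream 1: decodes cleanly. VALID
Stream 2: decodes cleanly. VALID
Stream 3: decodes cleanly. VALID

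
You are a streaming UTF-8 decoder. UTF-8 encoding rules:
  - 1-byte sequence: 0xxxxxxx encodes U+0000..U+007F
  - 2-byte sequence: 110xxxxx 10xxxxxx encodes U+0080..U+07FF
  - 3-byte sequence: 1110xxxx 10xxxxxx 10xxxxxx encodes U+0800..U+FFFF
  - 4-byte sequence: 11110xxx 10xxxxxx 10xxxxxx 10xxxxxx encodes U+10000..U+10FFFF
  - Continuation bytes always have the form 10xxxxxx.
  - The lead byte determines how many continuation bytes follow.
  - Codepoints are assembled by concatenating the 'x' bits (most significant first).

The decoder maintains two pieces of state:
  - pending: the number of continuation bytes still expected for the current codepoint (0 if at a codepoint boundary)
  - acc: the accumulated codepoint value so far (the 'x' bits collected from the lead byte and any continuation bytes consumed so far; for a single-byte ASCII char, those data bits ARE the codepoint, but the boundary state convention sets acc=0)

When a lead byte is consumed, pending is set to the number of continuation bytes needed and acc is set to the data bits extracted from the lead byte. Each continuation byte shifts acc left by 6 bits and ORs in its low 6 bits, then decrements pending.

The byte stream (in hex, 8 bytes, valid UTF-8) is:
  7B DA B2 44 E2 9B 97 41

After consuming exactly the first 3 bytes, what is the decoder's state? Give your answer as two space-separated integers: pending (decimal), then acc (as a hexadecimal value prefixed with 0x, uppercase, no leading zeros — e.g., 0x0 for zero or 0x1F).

Byte[0]=7B: 1-byte. pending=0, acc=0x0
Byte[1]=DA: 2-byte lead. pending=1, acc=0x1A
Byte[2]=B2: continuation. acc=(acc<<6)|0x32=0x6B2, pending=0

Answer: 0 0x6B2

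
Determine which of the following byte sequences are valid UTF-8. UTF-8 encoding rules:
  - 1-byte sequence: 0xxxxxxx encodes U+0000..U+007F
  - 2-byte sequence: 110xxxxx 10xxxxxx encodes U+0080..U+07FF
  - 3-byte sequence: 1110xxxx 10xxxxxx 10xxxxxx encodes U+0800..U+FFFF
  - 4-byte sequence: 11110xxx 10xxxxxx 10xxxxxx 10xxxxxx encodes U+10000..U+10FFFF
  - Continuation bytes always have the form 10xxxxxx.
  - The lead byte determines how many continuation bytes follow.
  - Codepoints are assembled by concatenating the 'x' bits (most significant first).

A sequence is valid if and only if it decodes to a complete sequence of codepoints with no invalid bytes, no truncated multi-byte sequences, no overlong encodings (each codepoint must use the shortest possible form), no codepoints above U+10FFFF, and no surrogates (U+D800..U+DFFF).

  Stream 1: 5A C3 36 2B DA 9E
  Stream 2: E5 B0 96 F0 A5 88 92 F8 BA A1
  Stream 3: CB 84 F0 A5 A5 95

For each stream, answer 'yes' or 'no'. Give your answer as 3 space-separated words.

Answer: no no yes

Derivation:
Stream 1: error at byte offset 2. INVALID
Stream 2: error at byte offset 7. INVALID
Stream 3: decodes cleanly. VALID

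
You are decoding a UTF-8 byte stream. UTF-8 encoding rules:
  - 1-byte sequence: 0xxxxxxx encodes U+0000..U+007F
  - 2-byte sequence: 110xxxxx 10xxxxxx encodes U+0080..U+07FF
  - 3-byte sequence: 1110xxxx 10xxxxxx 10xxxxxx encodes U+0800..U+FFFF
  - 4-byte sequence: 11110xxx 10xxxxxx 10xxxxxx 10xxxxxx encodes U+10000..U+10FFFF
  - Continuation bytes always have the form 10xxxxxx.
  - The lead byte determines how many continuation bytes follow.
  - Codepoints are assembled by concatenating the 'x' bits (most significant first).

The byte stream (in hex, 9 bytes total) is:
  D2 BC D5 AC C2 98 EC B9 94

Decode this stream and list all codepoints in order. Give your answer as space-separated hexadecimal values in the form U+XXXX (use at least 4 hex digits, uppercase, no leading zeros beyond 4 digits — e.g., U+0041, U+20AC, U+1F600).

Byte[0]=D2: 2-byte lead, need 1 cont bytes. acc=0x12
Byte[1]=BC: continuation. acc=(acc<<6)|0x3C=0x4BC
Completed: cp=U+04BC (starts at byte 0)
Byte[2]=D5: 2-byte lead, need 1 cont bytes. acc=0x15
Byte[3]=AC: continuation. acc=(acc<<6)|0x2C=0x56C
Completed: cp=U+056C (starts at byte 2)
Byte[4]=C2: 2-byte lead, need 1 cont bytes. acc=0x2
Byte[5]=98: continuation. acc=(acc<<6)|0x18=0x98
Completed: cp=U+0098 (starts at byte 4)
Byte[6]=EC: 3-byte lead, need 2 cont bytes. acc=0xC
Byte[7]=B9: continuation. acc=(acc<<6)|0x39=0x339
Byte[8]=94: continuation. acc=(acc<<6)|0x14=0xCE54
Completed: cp=U+CE54 (starts at byte 6)

Answer: U+04BC U+056C U+0098 U+CE54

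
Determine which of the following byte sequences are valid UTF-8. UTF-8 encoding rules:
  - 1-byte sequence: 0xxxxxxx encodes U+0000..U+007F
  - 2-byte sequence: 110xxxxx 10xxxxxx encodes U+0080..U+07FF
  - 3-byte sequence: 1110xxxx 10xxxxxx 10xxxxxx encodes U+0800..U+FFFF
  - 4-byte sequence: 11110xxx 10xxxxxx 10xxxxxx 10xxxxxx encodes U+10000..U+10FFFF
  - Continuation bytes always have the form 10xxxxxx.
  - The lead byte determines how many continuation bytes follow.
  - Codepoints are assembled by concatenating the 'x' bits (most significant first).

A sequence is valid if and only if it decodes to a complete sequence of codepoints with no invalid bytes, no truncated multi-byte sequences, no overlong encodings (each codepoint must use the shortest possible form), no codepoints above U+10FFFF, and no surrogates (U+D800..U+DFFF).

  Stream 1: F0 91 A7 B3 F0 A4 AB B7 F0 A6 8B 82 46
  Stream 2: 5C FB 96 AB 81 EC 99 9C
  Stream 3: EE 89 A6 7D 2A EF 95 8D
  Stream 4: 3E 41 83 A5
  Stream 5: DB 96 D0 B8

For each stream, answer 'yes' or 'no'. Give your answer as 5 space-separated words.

Answer: yes no yes no yes

Derivation:
Stream 1: decodes cleanly. VALID
Stream 2: error at byte offset 1. INVALID
Stream 3: decodes cleanly. VALID
Stream 4: error at byte offset 2. INVALID
Stream 5: decodes cleanly. VALID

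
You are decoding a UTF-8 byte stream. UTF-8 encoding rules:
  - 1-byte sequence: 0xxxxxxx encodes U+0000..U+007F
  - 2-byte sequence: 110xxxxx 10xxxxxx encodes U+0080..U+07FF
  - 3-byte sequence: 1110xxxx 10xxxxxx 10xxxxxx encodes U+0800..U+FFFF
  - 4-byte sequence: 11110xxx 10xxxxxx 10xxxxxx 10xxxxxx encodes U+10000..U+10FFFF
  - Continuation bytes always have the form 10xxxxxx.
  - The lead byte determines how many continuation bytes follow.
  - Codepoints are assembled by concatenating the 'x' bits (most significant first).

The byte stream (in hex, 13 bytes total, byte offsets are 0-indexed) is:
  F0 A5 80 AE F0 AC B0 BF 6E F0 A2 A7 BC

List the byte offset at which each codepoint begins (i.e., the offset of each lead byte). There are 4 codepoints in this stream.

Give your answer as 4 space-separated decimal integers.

Byte[0]=F0: 4-byte lead, need 3 cont bytes. acc=0x0
Byte[1]=A5: continuation. acc=(acc<<6)|0x25=0x25
Byte[2]=80: continuation. acc=(acc<<6)|0x00=0x940
Byte[3]=AE: continuation. acc=(acc<<6)|0x2E=0x2502E
Completed: cp=U+2502E (starts at byte 0)
Byte[4]=F0: 4-byte lead, need 3 cont bytes. acc=0x0
Byte[5]=AC: continuation. acc=(acc<<6)|0x2C=0x2C
Byte[6]=B0: continuation. acc=(acc<<6)|0x30=0xB30
Byte[7]=BF: continuation. acc=(acc<<6)|0x3F=0x2CC3F
Completed: cp=U+2CC3F (starts at byte 4)
Byte[8]=6E: 1-byte ASCII. cp=U+006E
Byte[9]=F0: 4-byte lead, need 3 cont bytes. acc=0x0
Byte[10]=A2: continuation. acc=(acc<<6)|0x22=0x22
Byte[11]=A7: continuation. acc=(acc<<6)|0x27=0x8A7
Byte[12]=BC: continuation. acc=(acc<<6)|0x3C=0x229FC
Completed: cp=U+229FC (starts at byte 9)

Answer: 0 4 8 9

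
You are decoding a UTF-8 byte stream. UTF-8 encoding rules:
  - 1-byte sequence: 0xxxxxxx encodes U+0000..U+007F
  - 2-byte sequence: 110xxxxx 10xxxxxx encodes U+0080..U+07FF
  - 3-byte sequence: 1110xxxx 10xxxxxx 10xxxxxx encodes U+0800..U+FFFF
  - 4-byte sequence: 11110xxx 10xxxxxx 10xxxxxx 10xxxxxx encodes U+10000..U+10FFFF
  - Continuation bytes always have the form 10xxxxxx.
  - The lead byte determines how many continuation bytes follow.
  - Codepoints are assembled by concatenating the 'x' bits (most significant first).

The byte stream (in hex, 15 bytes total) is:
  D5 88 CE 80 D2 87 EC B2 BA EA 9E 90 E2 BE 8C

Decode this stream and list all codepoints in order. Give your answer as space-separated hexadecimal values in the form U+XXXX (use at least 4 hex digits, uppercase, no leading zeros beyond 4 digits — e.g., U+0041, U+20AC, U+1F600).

Answer: U+0548 U+0380 U+0487 U+CCBA U+A790 U+2F8C

Derivation:
Byte[0]=D5: 2-byte lead, need 1 cont bytes. acc=0x15
Byte[1]=88: continuation. acc=(acc<<6)|0x08=0x548
Completed: cp=U+0548 (starts at byte 0)
Byte[2]=CE: 2-byte lead, need 1 cont bytes. acc=0xE
Byte[3]=80: continuation. acc=(acc<<6)|0x00=0x380
Completed: cp=U+0380 (starts at byte 2)
Byte[4]=D2: 2-byte lead, need 1 cont bytes. acc=0x12
Byte[5]=87: continuation. acc=(acc<<6)|0x07=0x487
Completed: cp=U+0487 (starts at byte 4)
Byte[6]=EC: 3-byte lead, need 2 cont bytes. acc=0xC
Byte[7]=B2: continuation. acc=(acc<<6)|0x32=0x332
Byte[8]=BA: continuation. acc=(acc<<6)|0x3A=0xCCBA
Completed: cp=U+CCBA (starts at byte 6)
Byte[9]=EA: 3-byte lead, need 2 cont bytes. acc=0xA
Byte[10]=9E: continuation. acc=(acc<<6)|0x1E=0x29E
Byte[11]=90: continuation. acc=(acc<<6)|0x10=0xA790
Completed: cp=U+A790 (starts at byte 9)
Byte[12]=E2: 3-byte lead, need 2 cont bytes. acc=0x2
Byte[13]=BE: continuation. acc=(acc<<6)|0x3E=0xBE
Byte[14]=8C: continuation. acc=(acc<<6)|0x0C=0x2F8C
Completed: cp=U+2F8C (starts at byte 12)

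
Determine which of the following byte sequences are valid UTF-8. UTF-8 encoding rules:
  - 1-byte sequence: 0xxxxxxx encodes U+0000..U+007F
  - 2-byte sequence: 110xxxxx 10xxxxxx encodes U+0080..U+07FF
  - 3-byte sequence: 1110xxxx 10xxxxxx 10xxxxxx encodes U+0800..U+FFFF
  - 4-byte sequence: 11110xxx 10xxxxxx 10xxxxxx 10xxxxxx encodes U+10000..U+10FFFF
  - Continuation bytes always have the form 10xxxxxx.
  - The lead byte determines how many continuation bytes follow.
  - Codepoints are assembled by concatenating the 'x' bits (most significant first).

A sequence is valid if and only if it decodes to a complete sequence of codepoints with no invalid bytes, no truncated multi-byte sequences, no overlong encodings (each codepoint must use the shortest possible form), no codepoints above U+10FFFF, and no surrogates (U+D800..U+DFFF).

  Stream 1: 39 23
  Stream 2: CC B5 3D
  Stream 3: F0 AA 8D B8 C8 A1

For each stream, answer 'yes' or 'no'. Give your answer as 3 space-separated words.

Stream 1: decodes cleanly. VALID
Stream 2: decodes cleanly. VALID
Stream 3: decodes cleanly. VALID

Answer: yes yes yes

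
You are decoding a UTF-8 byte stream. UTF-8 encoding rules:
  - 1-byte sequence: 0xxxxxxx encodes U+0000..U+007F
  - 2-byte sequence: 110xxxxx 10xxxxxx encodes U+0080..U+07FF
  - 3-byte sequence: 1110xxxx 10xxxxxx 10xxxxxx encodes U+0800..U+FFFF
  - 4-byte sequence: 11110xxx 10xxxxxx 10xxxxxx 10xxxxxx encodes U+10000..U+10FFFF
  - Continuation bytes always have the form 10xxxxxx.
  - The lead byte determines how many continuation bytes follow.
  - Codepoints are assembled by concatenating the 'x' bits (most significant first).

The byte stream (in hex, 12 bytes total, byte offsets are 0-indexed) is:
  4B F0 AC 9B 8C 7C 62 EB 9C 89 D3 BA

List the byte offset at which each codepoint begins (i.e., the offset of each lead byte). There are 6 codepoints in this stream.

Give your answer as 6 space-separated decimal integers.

Answer: 0 1 5 6 7 10

Derivation:
Byte[0]=4B: 1-byte ASCII. cp=U+004B
Byte[1]=F0: 4-byte lead, need 3 cont bytes. acc=0x0
Byte[2]=AC: continuation. acc=(acc<<6)|0x2C=0x2C
Byte[3]=9B: continuation. acc=(acc<<6)|0x1B=0xB1B
Byte[4]=8C: continuation. acc=(acc<<6)|0x0C=0x2C6CC
Completed: cp=U+2C6CC (starts at byte 1)
Byte[5]=7C: 1-byte ASCII. cp=U+007C
Byte[6]=62: 1-byte ASCII. cp=U+0062
Byte[7]=EB: 3-byte lead, need 2 cont bytes. acc=0xB
Byte[8]=9C: continuation. acc=(acc<<6)|0x1C=0x2DC
Byte[9]=89: continuation. acc=(acc<<6)|0x09=0xB709
Completed: cp=U+B709 (starts at byte 7)
Byte[10]=D3: 2-byte lead, need 1 cont bytes. acc=0x13
Byte[11]=BA: continuation. acc=(acc<<6)|0x3A=0x4FA
Completed: cp=U+04FA (starts at byte 10)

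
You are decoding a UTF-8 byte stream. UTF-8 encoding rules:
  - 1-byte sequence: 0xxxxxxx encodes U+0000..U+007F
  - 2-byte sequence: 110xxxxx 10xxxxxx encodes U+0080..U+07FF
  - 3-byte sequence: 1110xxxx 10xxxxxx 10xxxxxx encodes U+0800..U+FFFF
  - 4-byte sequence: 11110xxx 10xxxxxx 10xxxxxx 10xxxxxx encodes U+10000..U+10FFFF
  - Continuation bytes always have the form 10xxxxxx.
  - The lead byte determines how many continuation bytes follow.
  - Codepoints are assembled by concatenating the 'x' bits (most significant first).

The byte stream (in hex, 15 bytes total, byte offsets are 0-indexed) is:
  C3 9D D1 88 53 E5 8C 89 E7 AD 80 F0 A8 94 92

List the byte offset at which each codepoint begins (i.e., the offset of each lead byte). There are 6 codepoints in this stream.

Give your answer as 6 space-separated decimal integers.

Byte[0]=C3: 2-byte lead, need 1 cont bytes. acc=0x3
Byte[1]=9D: continuation. acc=(acc<<6)|0x1D=0xDD
Completed: cp=U+00DD (starts at byte 0)
Byte[2]=D1: 2-byte lead, need 1 cont bytes. acc=0x11
Byte[3]=88: continuation. acc=(acc<<6)|0x08=0x448
Completed: cp=U+0448 (starts at byte 2)
Byte[4]=53: 1-byte ASCII. cp=U+0053
Byte[5]=E5: 3-byte lead, need 2 cont bytes. acc=0x5
Byte[6]=8C: continuation. acc=(acc<<6)|0x0C=0x14C
Byte[7]=89: continuation. acc=(acc<<6)|0x09=0x5309
Completed: cp=U+5309 (starts at byte 5)
Byte[8]=E7: 3-byte lead, need 2 cont bytes. acc=0x7
Byte[9]=AD: continuation. acc=(acc<<6)|0x2D=0x1ED
Byte[10]=80: continuation. acc=(acc<<6)|0x00=0x7B40
Completed: cp=U+7B40 (starts at byte 8)
Byte[11]=F0: 4-byte lead, need 3 cont bytes. acc=0x0
Byte[12]=A8: continuation. acc=(acc<<6)|0x28=0x28
Byte[13]=94: continuation. acc=(acc<<6)|0x14=0xA14
Byte[14]=92: continuation. acc=(acc<<6)|0x12=0x28512
Completed: cp=U+28512 (starts at byte 11)

Answer: 0 2 4 5 8 11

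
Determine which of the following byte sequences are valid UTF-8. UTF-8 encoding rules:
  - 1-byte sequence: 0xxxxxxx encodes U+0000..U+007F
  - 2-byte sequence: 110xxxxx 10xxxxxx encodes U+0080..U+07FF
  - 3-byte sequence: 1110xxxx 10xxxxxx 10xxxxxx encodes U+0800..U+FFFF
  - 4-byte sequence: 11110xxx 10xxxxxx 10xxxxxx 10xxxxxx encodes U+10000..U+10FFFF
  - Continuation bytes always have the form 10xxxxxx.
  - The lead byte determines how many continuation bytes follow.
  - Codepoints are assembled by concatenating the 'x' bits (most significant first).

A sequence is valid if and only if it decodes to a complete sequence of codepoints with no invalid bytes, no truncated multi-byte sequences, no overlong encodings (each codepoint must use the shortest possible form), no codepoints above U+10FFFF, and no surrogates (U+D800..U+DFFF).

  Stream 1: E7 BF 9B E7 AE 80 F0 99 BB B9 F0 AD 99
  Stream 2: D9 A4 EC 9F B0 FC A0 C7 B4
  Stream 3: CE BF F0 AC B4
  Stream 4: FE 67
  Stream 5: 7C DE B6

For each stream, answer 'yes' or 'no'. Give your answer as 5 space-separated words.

Answer: no no no no yes

Derivation:
Stream 1: error at byte offset 13. INVALID
Stream 2: error at byte offset 5. INVALID
Stream 3: error at byte offset 5. INVALID
Stream 4: error at byte offset 0. INVALID
Stream 5: decodes cleanly. VALID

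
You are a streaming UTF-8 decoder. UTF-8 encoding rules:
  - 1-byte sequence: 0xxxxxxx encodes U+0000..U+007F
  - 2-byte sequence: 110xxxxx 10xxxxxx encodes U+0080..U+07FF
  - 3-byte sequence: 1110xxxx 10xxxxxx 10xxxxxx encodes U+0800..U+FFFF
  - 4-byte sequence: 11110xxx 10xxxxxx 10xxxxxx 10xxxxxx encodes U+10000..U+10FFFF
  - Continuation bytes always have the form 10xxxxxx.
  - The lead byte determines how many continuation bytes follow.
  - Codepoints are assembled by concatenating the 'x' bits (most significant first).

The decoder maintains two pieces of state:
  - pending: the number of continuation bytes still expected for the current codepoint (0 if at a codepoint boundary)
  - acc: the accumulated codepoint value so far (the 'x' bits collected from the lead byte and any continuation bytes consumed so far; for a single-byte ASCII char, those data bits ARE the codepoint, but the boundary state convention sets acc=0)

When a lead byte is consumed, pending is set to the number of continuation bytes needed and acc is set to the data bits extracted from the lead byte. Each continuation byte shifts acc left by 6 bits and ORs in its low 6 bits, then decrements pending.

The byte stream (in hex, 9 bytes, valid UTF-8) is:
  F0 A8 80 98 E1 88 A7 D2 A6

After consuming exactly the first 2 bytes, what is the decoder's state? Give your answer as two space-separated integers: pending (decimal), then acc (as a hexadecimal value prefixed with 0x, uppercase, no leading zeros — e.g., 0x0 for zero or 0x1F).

Byte[0]=F0: 4-byte lead. pending=3, acc=0x0
Byte[1]=A8: continuation. acc=(acc<<6)|0x28=0x28, pending=2

Answer: 2 0x28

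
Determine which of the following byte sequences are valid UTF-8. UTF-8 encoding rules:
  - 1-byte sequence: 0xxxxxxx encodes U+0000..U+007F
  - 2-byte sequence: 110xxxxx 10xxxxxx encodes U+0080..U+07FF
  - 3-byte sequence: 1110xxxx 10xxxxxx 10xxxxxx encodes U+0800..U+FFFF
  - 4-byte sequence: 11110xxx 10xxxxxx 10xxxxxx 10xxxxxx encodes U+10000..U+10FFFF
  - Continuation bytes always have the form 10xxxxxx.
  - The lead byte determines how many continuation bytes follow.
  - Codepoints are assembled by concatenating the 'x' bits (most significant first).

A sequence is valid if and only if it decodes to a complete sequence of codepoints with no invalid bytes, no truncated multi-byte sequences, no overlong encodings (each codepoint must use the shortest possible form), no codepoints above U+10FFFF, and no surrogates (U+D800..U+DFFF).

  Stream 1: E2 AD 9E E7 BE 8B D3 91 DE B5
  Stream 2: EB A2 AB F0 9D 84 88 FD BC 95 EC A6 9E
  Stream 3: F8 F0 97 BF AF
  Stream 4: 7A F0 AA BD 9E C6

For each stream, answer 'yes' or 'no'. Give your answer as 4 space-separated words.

Stream 1: decodes cleanly. VALID
Stream 2: error at byte offset 7. INVALID
Stream 3: error at byte offset 0. INVALID
Stream 4: error at byte offset 6. INVALID

Answer: yes no no no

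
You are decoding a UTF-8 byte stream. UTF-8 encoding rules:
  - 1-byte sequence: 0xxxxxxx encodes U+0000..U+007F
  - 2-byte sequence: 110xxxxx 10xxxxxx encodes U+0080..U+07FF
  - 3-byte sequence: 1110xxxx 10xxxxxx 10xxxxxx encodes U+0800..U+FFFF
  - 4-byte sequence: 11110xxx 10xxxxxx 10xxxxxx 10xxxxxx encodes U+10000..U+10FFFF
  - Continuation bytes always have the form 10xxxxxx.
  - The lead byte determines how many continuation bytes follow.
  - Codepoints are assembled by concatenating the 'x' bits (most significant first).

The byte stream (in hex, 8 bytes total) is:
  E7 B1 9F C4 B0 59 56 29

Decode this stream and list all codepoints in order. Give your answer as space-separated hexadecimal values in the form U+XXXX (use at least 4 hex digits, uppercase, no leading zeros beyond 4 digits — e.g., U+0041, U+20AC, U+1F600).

Answer: U+7C5F U+0130 U+0059 U+0056 U+0029

Derivation:
Byte[0]=E7: 3-byte lead, need 2 cont bytes. acc=0x7
Byte[1]=B1: continuation. acc=(acc<<6)|0x31=0x1F1
Byte[2]=9F: continuation. acc=(acc<<6)|0x1F=0x7C5F
Completed: cp=U+7C5F (starts at byte 0)
Byte[3]=C4: 2-byte lead, need 1 cont bytes. acc=0x4
Byte[4]=B0: continuation. acc=(acc<<6)|0x30=0x130
Completed: cp=U+0130 (starts at byte 3)
Byte[5]=59: 1-byte ASCII. cp=U+0059
Byte[6]=56: 1-byte ASCII. cp=U+0056
Byte[7]=29: 1-byte ASCII. cp=U+0029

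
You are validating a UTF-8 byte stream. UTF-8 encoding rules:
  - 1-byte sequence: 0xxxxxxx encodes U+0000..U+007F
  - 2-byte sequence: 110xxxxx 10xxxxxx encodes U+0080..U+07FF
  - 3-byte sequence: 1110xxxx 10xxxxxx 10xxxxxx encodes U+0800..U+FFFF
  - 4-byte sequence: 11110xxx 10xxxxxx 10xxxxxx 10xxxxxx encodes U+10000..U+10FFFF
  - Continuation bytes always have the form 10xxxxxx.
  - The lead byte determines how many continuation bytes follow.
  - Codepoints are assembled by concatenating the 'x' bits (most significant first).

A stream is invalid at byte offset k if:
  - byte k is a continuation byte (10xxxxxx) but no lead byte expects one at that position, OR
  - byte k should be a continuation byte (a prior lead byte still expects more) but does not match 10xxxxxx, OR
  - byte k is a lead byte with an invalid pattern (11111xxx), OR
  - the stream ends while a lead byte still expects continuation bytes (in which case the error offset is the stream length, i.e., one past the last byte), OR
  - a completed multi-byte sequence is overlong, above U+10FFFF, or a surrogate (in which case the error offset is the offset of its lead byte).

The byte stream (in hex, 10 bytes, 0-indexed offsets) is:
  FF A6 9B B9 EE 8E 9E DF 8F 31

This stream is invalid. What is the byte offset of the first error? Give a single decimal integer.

Byte[0]=FF: INVALID lead byte (not 0xxx/110x/1110/11110)

Answer: 0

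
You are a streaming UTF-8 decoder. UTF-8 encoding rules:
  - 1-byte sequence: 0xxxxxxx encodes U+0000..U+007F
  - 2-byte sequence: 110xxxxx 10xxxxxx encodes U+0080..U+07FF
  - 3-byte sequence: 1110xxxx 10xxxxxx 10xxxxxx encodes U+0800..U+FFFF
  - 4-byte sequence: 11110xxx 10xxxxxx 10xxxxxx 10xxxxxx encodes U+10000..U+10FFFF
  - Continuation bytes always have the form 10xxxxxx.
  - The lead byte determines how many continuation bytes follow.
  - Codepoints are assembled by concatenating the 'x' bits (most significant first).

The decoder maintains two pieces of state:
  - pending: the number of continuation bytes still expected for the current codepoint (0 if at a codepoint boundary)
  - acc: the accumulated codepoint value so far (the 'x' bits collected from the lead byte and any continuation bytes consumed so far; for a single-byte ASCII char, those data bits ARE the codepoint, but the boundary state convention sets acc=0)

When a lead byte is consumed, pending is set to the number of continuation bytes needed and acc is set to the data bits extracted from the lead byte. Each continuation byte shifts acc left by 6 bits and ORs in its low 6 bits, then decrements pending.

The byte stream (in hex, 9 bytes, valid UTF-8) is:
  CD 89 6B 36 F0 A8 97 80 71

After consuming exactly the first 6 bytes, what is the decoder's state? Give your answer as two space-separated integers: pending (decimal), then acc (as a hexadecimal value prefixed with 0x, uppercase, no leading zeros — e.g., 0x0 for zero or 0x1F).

Answer: 2 0x28

Derivation:
Byte[0]=CD: 2-byte lead. pending=1, acc=0xD
Byte[1]=89: continuation. acc=(acc<<6)|0x09=0x349, pending=0
Byte[2]=6B: 1-byte. pending=0, acc=0x0
Byte[3]=36: 1-byte. pending=0, acc=0x0
Byte[4]=F0: 4-byte lead. pending=3, acc=0x0
Byte[5]=A8: continuation. acc=(acc<<6)|0x28=0x28, pending=2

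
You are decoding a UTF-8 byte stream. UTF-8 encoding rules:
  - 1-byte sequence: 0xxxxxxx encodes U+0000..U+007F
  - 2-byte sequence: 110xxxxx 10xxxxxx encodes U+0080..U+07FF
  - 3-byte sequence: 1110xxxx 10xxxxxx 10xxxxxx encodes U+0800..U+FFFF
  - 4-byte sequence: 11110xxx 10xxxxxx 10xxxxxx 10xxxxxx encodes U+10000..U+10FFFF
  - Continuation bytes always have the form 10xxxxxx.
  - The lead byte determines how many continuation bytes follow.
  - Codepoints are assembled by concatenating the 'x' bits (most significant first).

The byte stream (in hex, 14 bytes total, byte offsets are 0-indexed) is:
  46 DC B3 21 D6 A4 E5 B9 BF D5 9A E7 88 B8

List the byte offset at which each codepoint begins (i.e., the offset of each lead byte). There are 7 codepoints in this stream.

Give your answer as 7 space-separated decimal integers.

Byte[0]=46: 1-byte ASCII. cp=U+0046
Byte[1]=DC: 2-byte lead, need 1 cont bytes. acc=0x1C
Byte[2]=B3: continuation. acc=(acc<<6)|0x33=0x733
Completed: cp=U+0733 (starts at byte 1)
Byte[3]=21: 1-byte ASCII. cp=U+0021
Byte[4]=D6: 2-byte lead, need 1 cont bytes. acc=0x16
Byte[5]=A4: continuation. acc=(acc<<6)|0x24=0x5A4
Completed: cp=U+05A4 (starts at byte 4)
Byte[6]=E5: 3-byte lead, need 2 cont bytes. acc=0x5
Byte[7]=B9: continuation. acc=(acc<<6)|0x39=0x179
Byte[8]=BF: continuation. acc=(acc<<6)|0x3F=0x5E7F
Completed: cp=U+5E7F (starts at byte 6)
Byte[9]=D5: 2-byte lead, need 1 cont bytes. acc=0x15
Byte[10]=9A: continuation. acc=(acc<<6)|0x1A=0x55A
Completed: cp=U+055A (starts at byte 9)
Byte[11]=E7: 3-byte lead, need 2 cont bytes. acc=0x7
Byte[12]=88: continuation. acc=(acc<<6)|0x08=0x1C8
Byte[13]=B8: continuation. acc=(acc<<6)|0x38=0x7238
Completed: cp=U+7238 (starts at byte 11)

Answer: 0 1 3 4 6 9 11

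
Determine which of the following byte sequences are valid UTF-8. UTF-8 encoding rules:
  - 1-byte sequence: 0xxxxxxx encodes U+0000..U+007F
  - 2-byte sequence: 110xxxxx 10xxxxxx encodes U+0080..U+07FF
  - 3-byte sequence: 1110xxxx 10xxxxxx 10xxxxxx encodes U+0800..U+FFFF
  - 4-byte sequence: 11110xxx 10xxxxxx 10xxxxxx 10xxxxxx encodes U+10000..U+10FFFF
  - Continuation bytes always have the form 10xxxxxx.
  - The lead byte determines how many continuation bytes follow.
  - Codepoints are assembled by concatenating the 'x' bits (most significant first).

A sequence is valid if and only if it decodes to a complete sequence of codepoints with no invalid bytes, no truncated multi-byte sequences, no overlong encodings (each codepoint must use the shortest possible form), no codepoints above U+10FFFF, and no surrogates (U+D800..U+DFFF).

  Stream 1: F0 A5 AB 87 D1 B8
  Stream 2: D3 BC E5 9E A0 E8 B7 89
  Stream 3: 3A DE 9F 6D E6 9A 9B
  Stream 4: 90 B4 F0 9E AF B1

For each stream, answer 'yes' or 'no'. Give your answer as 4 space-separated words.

Answer: yes yes yes no

Derivation:
Stream 1: decodes cleanly. VALID
Stream 2: decodes cleanly. VALID
Stream 3: decodes cleanly. VALID
Stream 4: error at byte offset 0. INVALID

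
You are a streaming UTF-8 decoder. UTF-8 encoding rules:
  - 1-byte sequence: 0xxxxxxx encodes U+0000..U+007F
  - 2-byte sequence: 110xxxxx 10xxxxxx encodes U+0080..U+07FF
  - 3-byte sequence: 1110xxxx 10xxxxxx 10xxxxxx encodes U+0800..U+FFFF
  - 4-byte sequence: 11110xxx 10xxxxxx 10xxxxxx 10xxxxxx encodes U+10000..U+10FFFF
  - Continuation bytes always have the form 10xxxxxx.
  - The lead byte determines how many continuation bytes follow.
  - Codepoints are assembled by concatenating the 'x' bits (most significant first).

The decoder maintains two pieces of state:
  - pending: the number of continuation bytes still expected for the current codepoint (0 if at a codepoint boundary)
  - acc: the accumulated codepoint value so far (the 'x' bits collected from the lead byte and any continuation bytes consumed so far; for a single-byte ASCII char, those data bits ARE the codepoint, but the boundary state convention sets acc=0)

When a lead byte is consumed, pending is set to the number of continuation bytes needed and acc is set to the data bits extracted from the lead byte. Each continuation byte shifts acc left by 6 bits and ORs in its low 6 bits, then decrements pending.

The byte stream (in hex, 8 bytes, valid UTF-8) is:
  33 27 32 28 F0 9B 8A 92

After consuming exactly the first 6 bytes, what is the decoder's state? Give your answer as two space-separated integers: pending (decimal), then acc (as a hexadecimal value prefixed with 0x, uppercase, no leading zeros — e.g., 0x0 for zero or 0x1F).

Byte[0]=33: 1-byte. pending=0, acc=0x0
Byte[1]=27: 1-byte. pending=0, acc=0x0
Byte[2]=32: 1-byte. pending=0, acc=0x0
Byte[3]=28: 1-byte. pending=0, acc=0x0
Byte[4]=F0: 4-byte lead. pending=3, acc=0x0
Byte[5]=9B: continuation. acc=(acc<<6)|0x1B=0x1B, pending=2

Answer: 2 0x1B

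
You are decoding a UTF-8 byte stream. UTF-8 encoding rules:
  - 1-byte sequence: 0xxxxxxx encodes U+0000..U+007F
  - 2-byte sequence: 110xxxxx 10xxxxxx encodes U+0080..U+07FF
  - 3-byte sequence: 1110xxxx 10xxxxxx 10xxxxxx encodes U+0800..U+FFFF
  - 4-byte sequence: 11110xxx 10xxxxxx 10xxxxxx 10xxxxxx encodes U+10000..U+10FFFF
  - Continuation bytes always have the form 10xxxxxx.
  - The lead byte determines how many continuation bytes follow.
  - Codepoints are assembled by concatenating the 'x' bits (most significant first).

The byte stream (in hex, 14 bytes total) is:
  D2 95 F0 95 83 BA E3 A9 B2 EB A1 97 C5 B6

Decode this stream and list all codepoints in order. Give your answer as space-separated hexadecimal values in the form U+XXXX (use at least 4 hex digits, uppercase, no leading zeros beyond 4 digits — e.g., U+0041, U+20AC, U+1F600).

Answer: U+0495 U+150FA U+3A72 U+B857 U+0176

Derivation:
Byte[0]=D2: 2-byte lead, need 1 cont bytes. acc=0x12
Byte[1]=95: continuation. acc=(acc<<6)|0x15=0x495
Completed: cp=U+0495 (starts at byte 0)
Byte[2]=F0: 4-byte lead, need 3 cont bytes. acc=0x0
Byte[3]=95: continuation. acc=(acc<<6)|0x15=0x15
Byte[4]=83: continuation. acc=(acc<<6)|0x03=0x543
Byte[5]=BA: continuation. acc=(acc<<6)|0x3A=0x150FA
Completed: cp=U+150FA (starts at byte 2)
Byte[6]=E3: 3-byte lead, need 2 cont bytes. acc=0x3
Byte[7]=A9: continuation. acc=(acc<<6)|0x29=0xE9
Byte[8]=B2: continuation. acc=(acc<<6)|0x32=0x3A72
Completed: cp=U+3A72 (starts at byte 6)
Byte[9]=EB: 3-byte lead, need 2 cont bytes. acc=0xB
Byte[10]=A1: continuation. acc=(acc<<6)|0x21=0x2E1
Byte[11]=97: continuation. acc=(acc<<6)|0x17=0xB857
Completed: cp=U+B857 (starts at byte 9)
Byte[12]=C5: 2-byte lead, need 1 cont bytes. acc=0x5
Byte[13]=B6: continuation. acc=(acc<<6)|0x36=0x176
Completed: cp=U+0176 (starts at byte 12)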